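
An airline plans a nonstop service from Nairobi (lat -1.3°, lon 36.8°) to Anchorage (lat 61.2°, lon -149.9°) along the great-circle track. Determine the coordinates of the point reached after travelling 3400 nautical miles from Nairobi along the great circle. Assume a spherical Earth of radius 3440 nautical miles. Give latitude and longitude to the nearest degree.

≈ lat 55°, lon 42°

From cos δ = sin φ₁ sin φ₂ + cos φ₁ cos φ₂ cos Δλ, the central angle is δ ≈ 2.092 rad (119.9°). The total great-circle distance is δ·R ≈ 2.092 × 3440 ≈ 7198 nmi, so the target fraction is f = 3400/7198 ≈ 0.472.
Interpolate at f ≈ 0.472 with slerp weights a = sin((1−f)δ)/sin δ ≈ 1.030, b = sin(fδ)/sin δ ≈ 0.963.
p = a·p₁ + b·p₂ ≈ (0.423, 0.384, 0.821); φ = arcsin(p_z) ≈ 55.15°, λ = atan2(p_y, p_x) ≈ 42.24°.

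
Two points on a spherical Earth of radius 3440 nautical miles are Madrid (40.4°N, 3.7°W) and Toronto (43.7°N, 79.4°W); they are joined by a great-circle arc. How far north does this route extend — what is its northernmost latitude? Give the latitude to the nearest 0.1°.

≈ 48.9°N

The great circle lies in the plane with unit normal n̂ = (p₁ × p₂)/|p₁ × p₂|.
Here n̂_z ≈ -0.657; the vertex latitude is φ_max = arccos|n̂_z| ≈ 48.9°.
Check via Clairaut: cos φ_max = |cos φ₁| · sin C = cos(40.4°)·sin(59.6°) ≈ 0.657, again giving ≈ 48.9°.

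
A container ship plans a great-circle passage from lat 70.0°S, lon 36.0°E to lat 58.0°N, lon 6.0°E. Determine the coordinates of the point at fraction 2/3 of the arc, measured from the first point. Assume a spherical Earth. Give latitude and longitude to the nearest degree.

≈ lat 15°N, lon 15°E

The haversine formula gives a central angle δ ≈ 2.265 rad (129.8°) between the endpoints.
Interpolate at f = 2/3 with slerp weights a = sin((1−f)δ)/sin δ ≈ 0.892, b = sin(fδ)/sin δ ≈ 1.299.
p = a·p₁ + b·p₂ ≈ (0.931, 0.251, 0.263); φ = arcsin(p_z) ≈ 15.28°, λ = atan2(p_y, p_x) ≈ 15.10°.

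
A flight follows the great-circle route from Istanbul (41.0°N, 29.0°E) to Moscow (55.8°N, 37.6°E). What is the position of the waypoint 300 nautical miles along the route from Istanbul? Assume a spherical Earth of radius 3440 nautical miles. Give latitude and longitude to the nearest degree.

Write both endpoints as unit vectors p₁, p₂ with components (cos φ cos λ, cos φ sin λ, sin φ).
The central angle between the endpoints is δ = arccos(p₁·p₂) ≈ 0.276 rad (15.8°). The total great-circle distance is δ·R ≈ 0.276 × 3440 ≈ 951 nmi, so the target fraction is f = 300/951 ≈ 0.316.
Interpolate at f ≈ 0.316 with slerp weights a = sin((1−f)δ)/sin δ ≈ 0.689, b = sin(fδ)/sin δ ≈ 0.319.
p = a·p₁ + b·p₂ ≈ (0.597, 0.362, 0.716); φ = arcsin(p_z) ≈ 45.73°, λ = atan2(p_y, p_x) ≈ 31.20°.

≈ (46°N, 31°E)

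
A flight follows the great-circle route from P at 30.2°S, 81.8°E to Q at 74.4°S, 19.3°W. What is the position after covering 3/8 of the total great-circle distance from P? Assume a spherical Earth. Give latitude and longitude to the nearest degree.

≈ 53°S, 70°E

Convert each endpoint to a unit vector on the sphere (x = cos φ cos λ, y = cos φ sin λ, z = sin φ).
The central angle between the endpoints is δ = arccos(p₁·p₂) ≈ 1.115 rad (63.9°).
Interpolate at f = 3/8 with slerp weights a = sin((1−f)δ)/sin δ ≈ 0.715, b = sin(fδ)/sin δ ≈ 0.452.
p = a·p₁ + b·p₂ ≈ (0.203, 0.571, -0.795); φ = arcsin(p_z) ≈ -52.68°, λ = atan2(p_y, p_x) ≈ 70.45°.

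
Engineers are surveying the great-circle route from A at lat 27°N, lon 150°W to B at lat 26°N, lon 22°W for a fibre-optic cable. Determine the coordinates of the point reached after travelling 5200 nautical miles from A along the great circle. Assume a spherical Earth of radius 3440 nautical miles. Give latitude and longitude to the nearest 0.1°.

≈ lat 38.6°N, lon 41.2°W

From cos δ = sin φ₁ sin φ₂ + cos φ₁ cos φ₂ cos Δλ, the central angle is δ ≈ 1.869 rad (107.1°). The total great-circle distance is δ·R ≈ 1.869 × 3440 ≈ 6430 nmi, so the target fraction is f = 5200/6430 ≈ 0.809.
Interpolate at f ≈ 0.809 with slerp weights a = sin((1−f)δ)/sin δ ≈ 0.366, b = sin(fδ)/sin δ ≈ 1.044.
p = a·p₁ + b·p₂ ≈ (0.588, -0.515, 0.624); φ = arcsin(p_z) ≈ 38.62°, λ = atan2(p_y, p_x) ≈ -41.21°.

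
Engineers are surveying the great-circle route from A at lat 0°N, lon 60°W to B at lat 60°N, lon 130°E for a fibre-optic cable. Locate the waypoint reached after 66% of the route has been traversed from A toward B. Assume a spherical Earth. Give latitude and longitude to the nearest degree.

≈ lat 77°N, lon 87°W

Convert each endpoint to a unit vector on the sphere (x = cos φ cos λ, y = cos φ sin λ, z = sin φ).
The central angle between the endpoints is δ = arccos(p₁·p₂) ≈ 2.086 rad (119.5°).
Interpolate at f = 0.66 with slerp weights a = sin((1−f)δ)/sin δ ≈ 0.748, b = sin(fδ)/sin δ ≈ 1.127.
p = a·p₁ + b·p₂ ≈ (0.012, -0.216, 0.976); φ = arcsin(p_z) ≈ 77.50°, λ = atan2(p_y, p_x) ≈ -86.89°.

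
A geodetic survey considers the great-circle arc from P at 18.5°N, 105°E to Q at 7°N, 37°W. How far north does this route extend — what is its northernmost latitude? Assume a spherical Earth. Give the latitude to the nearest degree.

The great circle lies in the plane with unit normal n̂ = (p₁ × p₂)/|p₁ × p₂|.
Here n̂_z ≈ -0.815; the vertex latitude is φ_max = arccos|n̂_z| ≈ 35.4°.

≈ 35°N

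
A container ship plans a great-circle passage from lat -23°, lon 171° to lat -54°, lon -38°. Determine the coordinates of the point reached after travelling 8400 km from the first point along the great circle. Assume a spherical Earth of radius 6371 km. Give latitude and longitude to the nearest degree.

The haversine formula gives a central angle δ ≈ 1.729 rad (99.0°) between the endpoints. The total great-circle distance is δ·R ≈ 1.729 × 6371 ≈ 11013 km, so the target fraction is f = 8400/11013 ≈ 0.763.
Interpolate at f ≈ 0.763 with slerp weights a = sin((1−f)δ)/sin δ ≈ 0.404, b = sin(fδ)/sin δ ≈ 0.981.
p = a·p₁ + b·p₂ ≈ (0.087, -0.297, -0.951); φ = arcsin(p_z) ≈ -71.99°, λ = atan2(p_y, p_x) ≈ -73.64°.

≈ lat -72°, lon -74°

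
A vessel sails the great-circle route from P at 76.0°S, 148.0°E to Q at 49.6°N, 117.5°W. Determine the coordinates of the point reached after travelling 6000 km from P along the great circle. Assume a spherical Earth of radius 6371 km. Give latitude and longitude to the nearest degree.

≈ 32°S, 143°W

Convert each endpoint to a unit vector on the sphere (x = cos φ cos λ, y = cos φ sin λ, z = sin φ).
The central angle between the endpoints is δ = arccos(p₁·p₂) ≈ 2.421 rad (138.7°). The total great-circle distance is δ·R ≈ 2.421 × 6371 ≈ 15422 km, so the target fraction is f = 6000/15422 ≈ 0.389.
Interpolate at f ≈ 0.389 with slerp weights a = sin((1−f)δ)/sin δ ≈ 1.509, b = sin(fδ)/sin δ ≈ 1.225.
p = a·p₁ + b·p₂ ≈ (-0.676, -0.511, -0.531); φ = arcsin(p_z) ≈ -32.07°, λ = atan2(p_y, p_x) ≈ -142.93°.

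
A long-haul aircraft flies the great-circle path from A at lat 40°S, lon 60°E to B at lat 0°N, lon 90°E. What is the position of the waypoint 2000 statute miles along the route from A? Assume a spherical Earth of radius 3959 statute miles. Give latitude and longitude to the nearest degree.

Write both endpoints as unit vectors p₁, p₂ with components (cos φ cos λ, cos φ sin λ, sin φ).
The central angle between the endpoints is δ = arccos(p₁·p₂) ≈ 0.845 rad (48.4°). The total great-circle distance is δ·R ≈ 0.845 × 3959 ≈ 3347 mi, so the target fraction is f = 2000/3347 ≈ 0.598.
Interpolate at f ≈ 0.598 with slerp weights a = sin((1−f)δ)/sin δ ≈ 0.446, b = sin(fδ)/sin δ ≈ 0.647.
p = a·p₁ + b·p₂ ≈ (0.171, 0.943, -0.287); φ = arcsin(p_z) ≈ -16.66°, λ = atan2(p_y, p_x) ≈ 79.73°.

≈ lat 17°S, lon 80°E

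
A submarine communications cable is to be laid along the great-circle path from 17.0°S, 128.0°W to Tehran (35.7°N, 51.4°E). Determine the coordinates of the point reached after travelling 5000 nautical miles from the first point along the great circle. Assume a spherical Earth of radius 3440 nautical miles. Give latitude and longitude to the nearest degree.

Write both endpoints as unit vectors p₁, p₂ with components (cos φ cos λ, cos φ sin λ, sin φ).
The central angle between the endpoints is δ = arccos(p₁·p₂) ≈ 2.815 rad (161.3°). The total great-circle distance is δ·R ≈ 2.815 × 3440 ≈ 9684 nmi, so the target fraction is f = 5000/9684 ≈ 0.516.
Interpolate at f ≈ 0.516 with slerp weights a = sin((1−f)δ)/sin δ ≈ 3.050, b = sin(fδ)/sin δ ≈ 3.096.
p = a·p₁ + b·p₂ ≈ (-0.227, -0.333, 0.915); φ = arcsin(p_z) ≈ 66.23°, λ = atan2(p_y, p_x) ≈ -124.25°.

≈ 66°N, 124°W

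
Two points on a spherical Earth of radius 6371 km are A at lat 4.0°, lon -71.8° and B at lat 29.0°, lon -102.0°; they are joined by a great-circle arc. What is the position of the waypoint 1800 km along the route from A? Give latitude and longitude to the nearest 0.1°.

≈ lat 15.2°, lon -83.7°

Convert each endpoint to a unit vector on the sphere (x = cos φ cos λ, y = cos φ sin λ, z = sin φ).
The central angle between the endpoints is δ = arccos(p₁·p₂) ≈ 0.663 rad (38.0°). The total great-circle distance is δ·R ≈ 0.663 × 6371 ≈ 4227 km, so the target fraction is f = 1800/4227 ≈ 0.426.
Interpolate at f ≈ 0.426 with slerp weights a = sin((1−f)δ)/sin δ ≈ 0.604, b = sin(fδ)/sin δ ≈ 0.453.
p = a·p₁ + b·p₂ ≈ (0.106, -0.959, 0.262); φ = arcsin(p_z) ≈ 15.16°, λ = atan2(p_y, p_x) ≈ -83.71°.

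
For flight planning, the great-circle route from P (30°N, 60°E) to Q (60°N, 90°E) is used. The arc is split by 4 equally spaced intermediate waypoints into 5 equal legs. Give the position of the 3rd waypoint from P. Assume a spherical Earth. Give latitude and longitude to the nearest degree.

≈ (49°N, 74°E)

Write both endpoints as unit vectors p₁, p₂ with components (cos φ cos λ, cos φ sin λ, sin φ).
The central angle between the endpoints is δ = arccos(p₁·p₂) ≈ 0.630 rad (36.1°).
Interpolate at f = 3/5 with slerp weights a = sin((1−f)δ)/sin δ ≈ 0.423, b = sin(fδ)/sin δ ≈ 0.626.
p = a·p₁ + b·p₂ ≈ (0.183, 0.631, 0.754); φ = arcsin(p_z) ≈ 48.95°, λ = atan2(p_y, p_x) ≈ 73.80°.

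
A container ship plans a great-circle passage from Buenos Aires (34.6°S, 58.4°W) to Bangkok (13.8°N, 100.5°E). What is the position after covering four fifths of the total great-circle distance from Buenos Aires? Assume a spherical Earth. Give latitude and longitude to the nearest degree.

≈ (10°S, 82°E)

Write both endpoints as unit vectors p₁, p₂ with components (cos φ cos λ, cos φ sin λ, sin φ).
The central angle between the endpoints is δ = arccos(p₁·p₂) ≈ 2.649 rad (151.8°).
Interpolate at f = 4/5 with slerp weights a = sin((1−f)δ)/sin δ ≈ 1.069, b = sin(fδ)/sin δ ≈ 1.805.
p = a·p₁ + b·p₂ ≈ (0.142, 0.974, -0.177); φ = arcsin(p_z) ≈ -10.17°, λ = atan2(p_y, p_x) ≈ 81.72°.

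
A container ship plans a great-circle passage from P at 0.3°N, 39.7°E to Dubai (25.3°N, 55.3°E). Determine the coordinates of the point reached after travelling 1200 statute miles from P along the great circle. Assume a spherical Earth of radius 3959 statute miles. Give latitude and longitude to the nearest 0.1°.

≈ 15.3°N, 48.6°E

Convert each endpoint to a unit vector on the sphere (x = cos φ cos λ, y = cos φ sin λ, z = sin φ).
The central angle between the endpoints is δ = arccos(p₁·p₂) ≈ 0.509 rad (29.2°). The total great-circle distance is δ·R ≈ 0.509 × 3959 ≈ 2017 mi, so the target fraction is f = 1200/2017 ≈ 0.595.
Interpolate at f ≈ 0.595 with slerp weights a = sin((1−f)δ)/sin δ ≈ 0.420, b = sin(fδ)/sin δ ≈ 0.612.
p = a·p₁ + b·p₂ ≈ (0.638, 0.723, 0.264); φ = arcsin(p_z) ≈ 15.29°, λ = atan2(p_y, p_x) ≈ 48.57°.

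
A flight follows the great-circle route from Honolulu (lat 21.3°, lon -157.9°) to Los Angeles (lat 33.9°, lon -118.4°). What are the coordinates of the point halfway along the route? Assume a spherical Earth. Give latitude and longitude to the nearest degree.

Write both endpoints as unit vectors p₁, p₂ with components (cos φ cos λ, cos φ sin λ, sin φ).
The central angle between the endpoints is δ = arccos(p₁·p₂) ≈ 0.645 rad (36.9°).
Interpolate at f = 1/2 with slerp weights a = sin((1−f)δ)/sin δ ≈ 0.527, b = sin(fδ)/sin δ ≈ 0.527.
p = a·p₁ + b·p₂ ≈ (-0.663, -0.570, 0.486); φ = arcsin(p_z) ≈ 29.05°, λ = atan2(p_y, p_x) ≈ -139.34°.

≈ lat 29°, lon -139°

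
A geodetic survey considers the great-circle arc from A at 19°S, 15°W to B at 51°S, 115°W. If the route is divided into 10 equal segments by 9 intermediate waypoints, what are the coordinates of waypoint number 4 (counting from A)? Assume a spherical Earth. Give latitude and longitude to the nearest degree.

Write both endpoints as unit vectors p₁, p₂ with components (cos φ cos λ, cos φ sin λ, sin φ).
The central angle between the endpoints is δ = arccos(p₁·p₂) ≈ 1.421 rad (81.4°).
Interpolate at f = 4/10 with slerp weights a = sin((1−f)δ)/sin δ ≈ 0.761, b = sin(fδ)/sin δ ≈ 0.544.
p = a·p₁ + b·p₂ ≈ (0.551, -0.497, -0.671); φ = arcsin(p_z) ≈ -42.13°, λ = atan2(p_y, p_x) ≈ -42.06°.

≈ 42°S, 42°W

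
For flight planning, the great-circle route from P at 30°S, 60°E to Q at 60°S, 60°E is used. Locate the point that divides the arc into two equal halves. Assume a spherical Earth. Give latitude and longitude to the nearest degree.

≈ 45°S, 60°E

The haversine formula gives a central angle δ ≈ 0.524 rad (30.0°) between the endpoints.
Interpolate at f = 1/2 with slerp weights a = sin((1−f)δ)/sin δ ≈ 0.518, b = sin(fδ)/sin δ ≈ 0.518.
p = a·p₁ + b·p₂ ≈ (0.354, 0.612, -0.707); φ = arcsin(p_z) ≈ -45.00°, λ = atan2(p_y, p_x) ≈ 60.00°.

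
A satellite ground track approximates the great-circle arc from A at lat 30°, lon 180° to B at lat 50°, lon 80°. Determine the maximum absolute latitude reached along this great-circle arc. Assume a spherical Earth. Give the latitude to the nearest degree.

The great circle lies in the plane with unit normal n̂ = (p₁ × p₂)/|p₁ × p₂|.
Here n̂_z ≈ -0.572; the vertex latitude is φ_max = arccos|n̂_z| ≈ 55.1°.
Check via Clairaut: cos φ_max = |cos φ₁| · sin C = cos(30.0°)·sin(41.4°) ≈ 0.572, again giving ≈ 55.1°.

≈ 55°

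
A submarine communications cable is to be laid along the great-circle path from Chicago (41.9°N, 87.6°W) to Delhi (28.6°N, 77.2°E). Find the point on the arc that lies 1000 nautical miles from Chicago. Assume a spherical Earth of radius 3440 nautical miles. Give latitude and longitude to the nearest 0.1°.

Convert each endpoint to a unit vector on the sphere (x = cos φ cos λ, y = cos φ sin λ, z = sin φ).
The central angle between the endpoints is δ = arccos(p₁·p₂) ≈ 1.887 rad (108.1°). The total great-circle distance is δ·R ≈ 1.887 × 3440 ≈ 6491 nmi, so the target fraction is f = 1000/6491 ≈ 0.154.
Interpolate at f ≈ 0.154 with slerp weights a = sin((1−f)δ)/sin δ ≈ 1.052, b = sin(fδ)/sin δ ≈ 0.302.
p = a·p₁ + b·p₂ ≈ (0.091, -0.524, 0.847); φ = arcsin(p_z) ≈ 57.86°, λ = atan2(p_y, p_x) ≈ -80.10°.

≈ 57.9°N, 80.1°W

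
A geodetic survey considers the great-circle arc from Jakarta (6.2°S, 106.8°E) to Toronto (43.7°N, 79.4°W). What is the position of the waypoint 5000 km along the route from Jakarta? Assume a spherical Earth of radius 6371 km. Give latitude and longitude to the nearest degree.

≈ 38°N, 113°E

From cos δ = sin φ₁ sin φ₂ + cos φ₁ cos φ₂ cos Δλ, the central angle is δ ≈ 2.480 rad (142.1°). The total great-circle distance is δ·R ≈ 2.480 × 6371 ≈ 15801 km, so the target fraction is f = 5000/15801 ≈ 0.316.
Interpolate at f ≈ 0.316 with slerp weights a = sin((1−f)δ)/sin δ ≈ 1.616, b = sin(fδ)/sin δ ≈ 1.151.
p = a·p₁ + b·p₂ ≈ (-0.311, 0.720, 0.620); φ = arcsin(p_z) ≈ 38.35°, λ = atan2(p_y, p_x) ≈ 113.38°.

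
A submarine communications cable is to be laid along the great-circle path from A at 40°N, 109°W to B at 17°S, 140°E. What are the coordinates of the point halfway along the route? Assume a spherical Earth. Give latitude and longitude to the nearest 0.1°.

The haversine formula gives a central angle δ ≈ 2.038 rad (116.8°) between the endpoints.
Interpolate at f = 1/2 with slerp weights a = sin((1−f)δ)/sin δ ≈ 0.954, b = sin(fδ)/sin δ ≈ 0.954.
p = a·p₁ + b·p₂ ≈ (-0.937, -0.105, 0.334); φ = arcsin(p_z) ≈ 19.53°, λ = atan2(p_y, p_x) ≈ -173.63°.

≈ 19.5°N, 173.6°W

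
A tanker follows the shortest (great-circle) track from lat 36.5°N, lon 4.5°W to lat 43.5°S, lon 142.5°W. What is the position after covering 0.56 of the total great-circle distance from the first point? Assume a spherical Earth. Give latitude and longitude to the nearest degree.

Write both endpoints as unit vectors p₁, p₂ with components (cos φ cos λ, cos φ sin λ, sin φ).
The central angle between the endpoints is δ = arccos(p₁·p₂) ≈ 2.573 rad (147.4°).
Interpolate at f = 0.56 with slerp weights a = sin((1−f)δ)/sin δ ≈ 1.682, b = sin(fδ)/sin δ ≈ 1.842.
p = a·p₁ + b·p₂ ≈ (0.288, -0.920, -0.268); φ = arcsin(p_z) ≈ -15.52°, λ = atan2(p_y, p_x) ≈ -72.62°.

≈ lat 16°S, lon 73°W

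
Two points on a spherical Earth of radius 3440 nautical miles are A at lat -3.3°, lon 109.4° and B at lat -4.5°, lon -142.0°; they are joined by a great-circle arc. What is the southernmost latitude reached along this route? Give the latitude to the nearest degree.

≈ -7°

The great circle lies in the plane with unit normal n̂ = (p₁ × p₂)/|p₁ × p₂|.
Here n̂_z ≈ +0.993; the vertex latitude is φ_max = arccos|n̂_z| ≈ 6.7°.
Check via Clairaut: cos φ_max = |cos φ₁| · sin C = cos(3.3°)·sin(95.8°) ≈ 0.993, again giving ≈ 6.7°.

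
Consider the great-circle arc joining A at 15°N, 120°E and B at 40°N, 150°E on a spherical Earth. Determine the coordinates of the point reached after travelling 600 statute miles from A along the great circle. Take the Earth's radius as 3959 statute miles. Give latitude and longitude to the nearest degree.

Convert each endpoint to a unit vector on the sphere (x = cos φ cos λ, y = cos φ sin λ, z = sin φ).
The central angle between the endpoints is δ = arccos(p₁·p₂) ≈ 0.631 rad (36.2°). The total great-circle distance is δ·R ≈ 0.631 × 3959 ≈ 2500 mi, so the target fraction is f = 600/2500 ≈ 0.240.
Interpolate at f ≈ 0.240 with slerp weights a = sin((1−f)δ)/sin δ ≈ 0.782, b = sin(fδ)/sin δ ≈ 0.256.
p = a·p₁ + b·p₂ ≈ (-0.547, 0.752, 0.367); φ = arcsin(p_z) ≈ 21.52°, λ = atan2(p_y, p_x) ≈ 126.04°.

≈ 22°N, 126°E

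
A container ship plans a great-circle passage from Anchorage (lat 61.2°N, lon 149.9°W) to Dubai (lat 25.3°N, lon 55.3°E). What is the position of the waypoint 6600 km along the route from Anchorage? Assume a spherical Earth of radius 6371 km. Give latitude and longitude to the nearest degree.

Write both endpoints as unit vectors p₁, p₂ with components (cos φ cos λ, cos φ sin λ, sin φ).
The central angle between the endpoints is δ = arccos(p₁·p₂) ≈ 1.590 rad (91.1°). The total great-circle distance is δ·R ≈ 1.590 × 6371 ≈ 10132 km, so the target fraction is f = 6600/10132 ≈ 0.651.
Interpolate at f ≈ 0.651 with slerp weights a = sin((1−f)δ)/sin δ ≈ 0.527, b = sin(fδ)/sin δ ≈ 0.861.
p = a·p₁ + b·p₂ ≈ (0.223, 0.512, 0.829); φ = arcsin(p_z) ≈ 56.02°, λ = atan2(p_y, p_x) ≈ 66.44°.

≈ lat 56°N, lon 66°E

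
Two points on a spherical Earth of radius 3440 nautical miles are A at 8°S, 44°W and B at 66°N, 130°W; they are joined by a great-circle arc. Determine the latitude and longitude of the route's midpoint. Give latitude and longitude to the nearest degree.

≈ 35°N, 66°W

Convert each endpoint to a unit vector on the sphere (x = cos φ cos λ, y = cos φ sin λ, z = sin φ).
The central angle between the endpoints is δ = arccos(p₁·p₂) ≈ 1.670 rad (95.7°).
Interpolate at f = 1/2 with slerp weights a = sin((1−f)δ)/sin δ ≈ 0.745, b = sin(fδ)/sin δ ≈ 0.745.
p = a·p₁ + b·p₂ ≈ (0.336, -0.745, 0.577); φ = arcsin(p_z) ≈ 35.23°, λ = atan2(p_y, p_x) ≈ -65.72°.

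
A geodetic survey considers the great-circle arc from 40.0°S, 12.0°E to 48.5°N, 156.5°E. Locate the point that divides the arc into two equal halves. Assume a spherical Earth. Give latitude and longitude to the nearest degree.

Convert each endpoint to a unit vector on the sphere (x = cos φ cos λ, y = cos φ sin λ, z = sin φ).
The central angle between the endpoints is δ = arccos(p₁·p₂) ≈ 2.678 rad (153.5°).
Interpolate at f = 1/2 with slerp weights a = sin((1−f)δ)/sin δ ≈ 2.179, b = sin(fδ)/sin δ ≈ 2.179.
p = a·p₁ + b·p₂ ≈ (0.309, 0.923, 0.231); φ = arcsin(p_z) ≈ 13.37°, λ = atan2(p_y, p_x) ≈ 71.51°.

≈ 13°N, 72°E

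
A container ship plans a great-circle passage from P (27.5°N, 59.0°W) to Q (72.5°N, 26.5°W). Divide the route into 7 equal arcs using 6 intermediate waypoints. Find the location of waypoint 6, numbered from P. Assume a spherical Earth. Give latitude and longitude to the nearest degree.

The haversine formula gives a central angle δ ≈ 0.843 rad (48.3°) between the endpoints.
Interpolate at f = 6/7 with slerp weights a = sin((1−f)δ)/sin δ ≈ 0.161, b = sin(fδ)/sin δ ≈ 0.886.
p = a·p₁ + b·p₂ ≈ (0.312, -0.241, 0.919); φ = arcsin(p_z) ≈ 66.78°, λ = atan2(p_y, p_x) ≈ -37.72°.

≈ (67°N, 38°W)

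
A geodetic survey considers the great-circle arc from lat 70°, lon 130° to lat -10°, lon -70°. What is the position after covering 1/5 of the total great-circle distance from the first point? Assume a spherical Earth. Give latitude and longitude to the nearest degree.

≈ lat 81°, lon -127°

Convert each endpoint to a unit vector on the sphere (x = cos φ cos λ, y = cos φ sin λ, z = sin φ).
The central angle between the endpoints is δ = arccos(p₁·p₂) ≈ 2.071 rad (118.7°).
Interpolate at f = 1/5 with slerp weights a = sin((1−f)δ)/sin δ ≈ 1.135, b = sin(fδ)/sin δ ≈ 0.459.
p = a·p₁ + b·p₂ ≈ (-0.095, -0.127, 0.987); φ = arcsin(p_z) ≈ 80.87°, λ = atan2(p_y, p_x) ≈ -126.84°.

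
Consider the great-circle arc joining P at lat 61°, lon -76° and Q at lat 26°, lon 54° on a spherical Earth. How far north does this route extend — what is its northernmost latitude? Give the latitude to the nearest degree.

The great circle lies in the plane with unit normal n̂ = (p₁ × p₂)/|p₁ × p₂|.
Here n̂_z ≈ +0.336; the vertex latitude is φ_max = arccos|n̂_z| ≈ 70.4°.
Check via Clairaut: cos φ_max = |cos φ₁| · sin C = cos(61.0°)·sin(43.8°) ≈ 0.336, again giving ≈ 70.4°.

≈ 70°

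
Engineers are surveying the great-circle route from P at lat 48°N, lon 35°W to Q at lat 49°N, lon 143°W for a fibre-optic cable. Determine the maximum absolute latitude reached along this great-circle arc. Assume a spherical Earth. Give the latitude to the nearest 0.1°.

The great circle lies in the plane with unit normal n̂ = (p₁ × p₂)/|p₁ × p₂|.
Here n̂_z ≈ -0.461; the vertex latitude is φ_max = arccos|n̂_z| ≈ 62.5°.
Check via Clairaut: cos φ_max = |cos φ₁| · sin C = cos(48.0°)·sin(43.6°) ≈ 0.461, again giving ≈ 62.5°.

≈ 62.5°N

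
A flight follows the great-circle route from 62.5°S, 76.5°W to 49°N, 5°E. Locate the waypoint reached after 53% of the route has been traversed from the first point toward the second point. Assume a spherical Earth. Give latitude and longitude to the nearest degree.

≈ 5°S, 26°W

From cos δ = sin φ₁ sin φ₂ + cos φ₁ cos φ₂ cos Δλ, the central angle is δ ≈ 2.245 rad (128.7°).
Interpolate at f = 0.53 with slerp weights a = sin((1−f)δ)/sin δ ≈ 1.114, b = sin(fδ)/sin δ ≈ 1.189.
p = a·p₁ + b·p₂ ≈ (0.897, -0.432, -0.091); φ = arcsin(p_z) ≈ -5.22°, λ = atan2(p_y, p_x) ≈ -25.73°.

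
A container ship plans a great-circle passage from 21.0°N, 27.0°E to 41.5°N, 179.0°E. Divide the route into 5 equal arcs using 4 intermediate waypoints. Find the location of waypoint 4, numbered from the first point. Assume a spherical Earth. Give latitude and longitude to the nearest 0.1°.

≈ 59.8°N, 157.9°E

Write both endpoints as unit vectors p₁, p₂ with components (cos φ cos λ, cos φ sin λ, sin φ).
The central angle between the endpoints is δ = arccos(p₁·p₂) ≈ 1.960 rad (112.3°).
Interpolate at f = 4/5 with slerp weights a = sin((1−f)δ)/sin δ ≈ 0.413, b = sin(fδ)/sin δ ≈ 1.081.
p = a·p₁ + b·p₂ ≈ (-0.466, 0.189, 0.864); φ = arcsin(p_z) ≈ 59.81°, λ = atan2(p_y, p_x) ≈ 157.90°.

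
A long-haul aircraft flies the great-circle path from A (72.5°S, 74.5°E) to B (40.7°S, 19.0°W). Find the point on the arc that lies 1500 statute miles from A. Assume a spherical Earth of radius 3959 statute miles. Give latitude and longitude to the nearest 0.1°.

≈ (66.9°S, 10.6°E)

Write both endpoints as unit vectors p₁, p₂ with components (cos φ cos λ, cos φ sin λ, sin φ).
The central angle between the endpoints is δ = arccos(p₁·p₂) ≈ 0.917 rad (52.6°). The total great-circle distance is δ·R ≈ 0.917 × 3959 ≈ 3631 mi, so the target fraction is f = 1500/3631 ≈ 0.413.
Interpolate at f ≈ 0.413 with slerp weights a = sin((1−f)δ)/sin δ ≈ 0.646, b = sin(fδ)/sin δ ≈ 0.466.
p = a·p₁ + b·p₂ ≈ (0.386, 0.072, -0.920); φ = arcsin(p_z) ≈ -66.89°, λ = atan2(p_y, p_x) ≈ 10.59°.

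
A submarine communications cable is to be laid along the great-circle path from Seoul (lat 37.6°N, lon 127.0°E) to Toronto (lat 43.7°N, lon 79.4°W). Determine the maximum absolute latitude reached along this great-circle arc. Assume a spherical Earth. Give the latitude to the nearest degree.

The great circle lies in the plane with unit normal n̂ = (p₁ × p₂)/|p₁ × p₂|.
Here n̂_z ≈ +0.256; the vertex latitude is φ_max = arccos|n̂_z| ≈ 75.2°.

≈ 75°N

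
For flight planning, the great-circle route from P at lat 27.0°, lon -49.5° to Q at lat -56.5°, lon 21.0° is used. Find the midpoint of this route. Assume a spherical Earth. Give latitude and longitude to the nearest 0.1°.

≈ lat -17.6°, lon -23.7°

From cos δ = sin φ₁ sin φ₂ + cos φ₁ cos φ₂ cos Δλ, the central angle is δ ≈ 1.787 rad (102.4°).
Interpolate at f = 1/2 with slerp weights a = sin((1−f)δ)/sin δ ≈ 0.798, b = sin(fδ)/sin δ ≈ 0.798.
p = a·p₁ + b·p₂ ≈ (0.873, -0.383, -0.303); φ = arcsin(p_z) ≈ -17.64°, λ = atan2(p_y, p_x) ≈ -23.68°.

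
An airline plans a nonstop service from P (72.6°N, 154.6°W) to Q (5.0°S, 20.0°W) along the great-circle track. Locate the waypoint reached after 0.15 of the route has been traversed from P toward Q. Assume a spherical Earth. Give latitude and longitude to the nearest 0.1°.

Convert each endpoint to a unit vector on the sphere (x = cos φ cos λ, y = cos φ sin λ, z = sin φ).
The central angle between the endpoints is δ = arccos(p₁·p₂) ≈ 1.867 rad (107.0°).
Interpolate at f = 0.15 with slerp weights a = sin((1−f)δ)/sin δ ≈ 1.046, b = sin(fδ)/sin δ ≈ 0.289.
p = a·p₁ + b·p₂ ≈ (-0.012, -0.233, 0.972); φ = arcsin(p_z) ≈ 76.53°, λ = atan2(p_y, p_x) ≈ -92.90°.

≈ (76.5°N, 92.9°W)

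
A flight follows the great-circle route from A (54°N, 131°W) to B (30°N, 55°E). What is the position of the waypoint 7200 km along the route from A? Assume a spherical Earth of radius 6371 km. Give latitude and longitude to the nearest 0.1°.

≈ (61.0°N, 58.8°E)

Write both endpoints as unit vectors p₁, p₂ with components (cos φ cos λ, cos φ sin λ, sin φ).
The central angle between the endpoints is δ = arccos(p₁·p₂) ≈ 1.673 rad (95.8°). The total great-circle distance is δ·R ≈ 1.673 × 6371 ≈ 10657 km, so the target fraction is f = 7200/10657 ≈ 0.676.
Interpolate at f ≈ 0.676 with slerp weights a = sin((1−f)δ)/sin δ ≈ 0.519, b = sin(fδ)/sin δ ≈ 0.909.
p = a·p₁ + b·p₂ ≈ (0.251, 0.415, 0.875); φ = arcsin(p_z) ≈ 60.99°, λ = atan2(p_y, p_x) ≈ 58.77°.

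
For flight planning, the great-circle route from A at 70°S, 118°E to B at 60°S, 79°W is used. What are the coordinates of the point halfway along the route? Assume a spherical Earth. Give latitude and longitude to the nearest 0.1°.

The haversine formula gives a central angle δ ≈ 0.863 rad (49.4°) between the endpoints.
Interpolate at f = 1/2 with slerp weights a = sin((1−f)δ)/sin δ ≈ 0.550, b = sin(fδ)/sin δ ≈ 0.550.
p = a·p₁ + b·p₂ ≈ (-0.036, -0.104, -0.994); φ = arcsin(p_z) ≈ -83.69°, λ = atan2(p_y, p_x) ≈ -109.04°.

≈ 83.7°S, 109.0°W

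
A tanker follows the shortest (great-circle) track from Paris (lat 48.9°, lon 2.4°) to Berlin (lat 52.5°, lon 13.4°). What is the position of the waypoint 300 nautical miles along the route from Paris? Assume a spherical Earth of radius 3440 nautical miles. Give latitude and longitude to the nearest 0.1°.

From cos δ = sin φ₁ sin φ₂ + cos φ₁ cos φ₂ cos Δλ, the central angle is δ ≈ 0.137 rad (7.8°). The total great-circle distance is δ·R ≈ 0.137 × 3440 ≈ 470 nmi, so the target fraction is f = 300/470 ≈ 0.638.
Interpolate at f ≈ 0.638 with slerp weights a = sin((1−f)δ)/sin δ ≈ 0.363, b = sin(fδ)/sin δ ≈ 0.639.
p = a·p₁ + b·p₂ ≈ (0.617, 0.100, 0.781); φ = arcsin(p_z) ≈ 51.32°, λ = atan2(p_y, p_x) ≈ 9.22°.

≈ lat 51.3°, lon 9.2°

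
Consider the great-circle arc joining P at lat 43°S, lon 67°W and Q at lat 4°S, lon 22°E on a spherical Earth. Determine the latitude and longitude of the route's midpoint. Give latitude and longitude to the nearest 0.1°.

Write both endpoints as unit vectors p₁, p₂ with components (cos φ cos λ, cos φ sin λ, sin φ).
The central angle between the endpoints is δ = arccos(p₁·p₂) ≈ 1.510 rad (86.5°).
Interpolate at f = 1/2 with slerp weights a = sin((1−f)δ)/sin δ ≈ 0.687, b = sin(fδ)/sin δ ≈ 0.687.
p = a·p₁ + b·p₂ ≈ (0.831, -0.206, -0.516); φ = arcsin(p_z) ≈ -31.08°, λ = atan2(p_y, p_x) ≈ -13.90°.

≈ lat 31.1°S, lon 13.9°W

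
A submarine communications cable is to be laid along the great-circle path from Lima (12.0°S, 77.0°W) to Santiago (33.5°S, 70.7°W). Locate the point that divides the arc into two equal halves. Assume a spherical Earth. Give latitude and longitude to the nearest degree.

The haversine formula gives a central angle δ ≈ 0.388 rad (22.3°) between the endpoints.
Interpolate at f = 1/2 with slerp weights a = sin((1−f)δ)/sin δ ≈ 0.510, b = sin(fδ)/sin δ ≈ 0.510.
p = a·p₁ + b·p₂ ≈ (0.253, -0.887, -0.387); φ = arcsin(p_z) ≈ -22.78°, λ = atan2(p_y, p_x) ≈ -74.10°.

≈ (23°S, 74°W)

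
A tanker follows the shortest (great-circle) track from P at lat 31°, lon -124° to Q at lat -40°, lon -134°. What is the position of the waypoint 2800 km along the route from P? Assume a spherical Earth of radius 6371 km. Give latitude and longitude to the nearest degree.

Write both endpoints as unit vectors p₁, p₂ with components (cos φ cos λ, cos φ sin λ, sin φ).
The central angle between the endpoints is δ = arccos(p₁·p₂) ≈ 1.250 rad (71.6°). The total great-circle distance is δ·R ≈ 1.250 × 6371 ≈ 7962 km, so the target fraction is f = 2800/7962 ≈ 0.352.
Interpolate at f ≈ 0.352 with slerp weights a = sin((1−f)δ)/sin δ ≈ 0.763, b = sin(fδ)/sin δ ≈ 0.448.
p = a·p₁ + b·p₂ ≈ (-0.605, -0.790, 0.105); φ = arcsin(p_z) ≈ 6.03°, λ = atan2(p_y, p_x) ≈ -127.44°.

≈ lat 6°, lon -127°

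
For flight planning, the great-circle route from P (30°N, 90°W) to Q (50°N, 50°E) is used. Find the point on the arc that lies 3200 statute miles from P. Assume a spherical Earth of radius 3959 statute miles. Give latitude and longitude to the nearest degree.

≈ (66°N, 42°W)

Write both endpoints as unit vectors p₁, p₂ with components (cos φ cos λ, cos φ sin λ, sin φ).
The central angle between the endpoints is δ = arccos(p₁·p₂) ≈ 1.614 rad (92.5°). The total great-circle distance is δ·R ≈ 1.614 × 3959 ≈ 6391 mi, so the target fraction is f = 3200/6391 ≈ 0.501.
Interpolate at f ≈ 0.501 with slerp weights a = sin((1−f)δ)/sin δ ≈ 0.722, b = sin(fδ)/sin δ ≈ 0.724.
p = a·p₁ + b·p₂ ≈ (0.299, -0.269, 0.916); φ = arcsin(p_z) ≈ 66.28°, λ = atan2(p_y, p_x) ≈ -41.97°.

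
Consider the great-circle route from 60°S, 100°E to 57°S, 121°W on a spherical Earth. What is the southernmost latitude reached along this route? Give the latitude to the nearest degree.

≈ 78°S

The great circle lies in the plane with unit normal n̂ = (p₁ × p₂)/|p₁ × p₂|.
Here n̂_z ≈ +0.209; the vertex latitude is φ_max = arccos|n̂_z| ≈ 77.9°.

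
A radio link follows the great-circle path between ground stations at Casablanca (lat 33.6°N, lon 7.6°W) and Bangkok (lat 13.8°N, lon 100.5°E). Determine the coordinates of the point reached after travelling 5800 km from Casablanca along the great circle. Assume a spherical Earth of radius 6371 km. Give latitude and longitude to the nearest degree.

Convert each endpoint to a unit vector on the sphere (x = cos φ cos λ, y = cos φ sin λ, z = sin φ).
The central angle between the endpoints is δ = arccos(p₁·p₂) ≈ 1.690 rad (96.9°). The total great-circle distance is δ·R ≈ 1.690 × 6371 ≈ 10769 km, so the target fraction is f = 5800/10769 ≈ 0.539.
Interpolate at f ≈ 0.539 with slerp weights a = sin((1−f)δ)/sin δ ≈ 0.708, b = sin(fδ)/sin δ ≈ 0.795.
p = a·p₁ + b·p₂ ≈ (0.444, 0.681, 0.582); φ = arcsin(p_z) ≈ 35.57°, λ = atan2(p_y, p_x) ≈ 56.91°.

≈ lat 36°N, lon 57°E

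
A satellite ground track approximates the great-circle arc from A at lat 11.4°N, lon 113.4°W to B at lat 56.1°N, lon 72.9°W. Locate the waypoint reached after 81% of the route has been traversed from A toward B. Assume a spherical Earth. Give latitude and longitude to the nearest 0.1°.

≈ lat 48.9°N, lon 85.3°W

Convert each endpoint to a unit vector on the sphere (x = cos φ cos λ, y = cos φ sin λ, z = sin φ).
The central angle between the endpoints is δ = arccos(p₁·p₂) ≈ 0.952 rad (54.6°).
Interpolate at f = 0.81 with slerp weights a = sin((1−f)δ)/sin δ ≈ 0.221, b = sin(fδ)/sin δ ≈ 0.856.
p = a·p₁ + b·p₂ ≈ (0.054, -0.655, 0.754); φ = arcsin(p_z) ≈ 48.92°, λ = atan2(p_y, p_x) ≈ -85.26°.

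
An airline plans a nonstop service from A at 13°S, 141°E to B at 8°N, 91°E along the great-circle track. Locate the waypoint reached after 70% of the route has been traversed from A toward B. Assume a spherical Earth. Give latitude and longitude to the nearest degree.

≈ 2°N, 106°E

Convert each endpoint to a unit vector on the sphere (x = cos φ cos λ, y = cos φ sin λ, z = sin φ).
The central angle between the endpoints is δ = arccos(p₁·p₂) ≈ 0.941 rad (53.9°).
Interpolate at f = 0.70 with slerp weights a = sin((1−f)δ)/sin δ ≈ 0.345, b = sin(fδ)/sin δ ≈ 0.757.
p = a·p₁ + b·p₂ ≈ (-0.274, 0.961, 0.028); φ = arcsin(p_z) ≈ 1.60°, λ = atan2(p_y, p_x) ≈ 105.92°.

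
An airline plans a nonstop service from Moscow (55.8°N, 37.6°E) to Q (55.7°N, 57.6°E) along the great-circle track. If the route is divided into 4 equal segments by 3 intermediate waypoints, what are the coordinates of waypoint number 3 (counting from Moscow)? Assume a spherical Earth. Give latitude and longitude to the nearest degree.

Write both endpoints as unit vectors p₁, p₂ with components (cos φ cos λ, cos φ sin λ, sin φ).
The central angle between the endpoints is δ = arccos(p₁·p₂) ≈ 0.196 rad (11.2°).
Interpolate at f = 3/4 with slerp weights a = sin((1−f)δ)/sin δ ≈ 0.252, b = sin(fδ)/sin δ ≈ 0.752.
p = a·p₁ + b·p₂ ≈ (0.339, 0.444, 0.829); φ = arcsin(p_z) ≈ 56.03°, λ = atan2(p_y, p_x) ≈ 52.64°.

≈ (56°N, 53°E)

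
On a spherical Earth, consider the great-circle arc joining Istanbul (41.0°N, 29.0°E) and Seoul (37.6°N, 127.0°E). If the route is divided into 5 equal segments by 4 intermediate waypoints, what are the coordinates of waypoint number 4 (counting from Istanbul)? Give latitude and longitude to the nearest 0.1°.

≈ (45.4°N, 110.9°E)

Write both endpoints as unit vectors p₁, p₂ with components (cos φ cos λ, cos φ sin λ, sin φ).
The central angle between the endpoints is δ = arccos(p₁·p₂) ≈ 1.248 rad (71.5°).
Interpolate at f = 4/5 with slerp weights a = sin((1−f)δ)/sin δ ≈ 0.260, b = sin(fδ)/sin δ ≈ 0.886.
p = a·p₁ + b·p₂ ≈ (-0.251, 0.656, 0.712); φ = arcsin(p_z) ≈ 45.38°, λ = atan2(p_y, p_x) ≈ 110.91°.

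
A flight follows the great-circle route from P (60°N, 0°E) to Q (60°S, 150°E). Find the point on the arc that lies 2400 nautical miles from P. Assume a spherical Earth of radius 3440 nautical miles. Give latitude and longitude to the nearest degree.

Write both endpoints as unit vectors p₁, p₂ with components (cos φ cos λ, cos φ sin λ, sin φ).
The central angle between the endpoints is δ = arccos(p₁·p₂) ≈ 2.882 rad (165.1°). The total great-circle distance is δ·R ≈ 2.882 × 3440 ≈ 9914 nmi, so the target fraction is f = 2400/9914 ≈ 0.242.
Interpolate at f ≈ 0.242 with slerp weights a = sin((1−f)δ)/sin δ ≈ 3.186, b = sin(fδ)/sin δ ≈ 2.503.
p = a·p₁ + b·p₂ ≈ (0.509, 0.626, 0.591); φ = arcsin(p_z) ≈ 36.23°, λ = atan2(p_y, p_x) ≈ 50.88°.

≈ (36°N, 51°E)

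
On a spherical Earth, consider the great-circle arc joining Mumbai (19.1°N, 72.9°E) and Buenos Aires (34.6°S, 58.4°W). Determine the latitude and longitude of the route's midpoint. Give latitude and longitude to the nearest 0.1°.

≈ (18.1°S, 15.9°E)

Write both endpoints as unit vectors p₁, p₂ with components (cos φ cos λ, cos φ sin λ, sin φ).
The central angle between the endpoints is δ = arccos(p₁·p₂) ≈ 2.345 rad (134.4°).
Interpolate at f = 1/2 with slerp weights a = sin((1−f)δ)/sin δ ≈ 1.289, b = sin(fδ)/sin δ ≈ 1.289.
p = a·p₁ + b·p₂ ≈ (0.914, 0.261, -0.310); φ = arcsin(p_z) ≈ -18.07°, λ = atan2(p_y, p_x) ≈ 15.91°.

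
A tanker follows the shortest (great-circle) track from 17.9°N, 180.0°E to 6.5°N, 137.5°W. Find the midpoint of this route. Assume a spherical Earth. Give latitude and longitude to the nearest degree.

From cos δ = sin φ₁ sin φ₂ + cos φ₁ cos φ₂ cos Δλ, the central angle is δ ≈ 0.750 rad (43.0°).
Interpolate at f = 1/2 with slerp weights a = sin((1−f)δ)/sin δ ≈ 0.537, b = sin(fδ)/sin δ ≈ 0.537.
p = a·p₁ + b·p₂ ≈ (-0.905, -0.361, 0.226); φ = arcsin(p_z) ≈ 13.06°, λ = atan2(p_y, p_x) ≈ -158.27°.

≈ 13°N, 158°W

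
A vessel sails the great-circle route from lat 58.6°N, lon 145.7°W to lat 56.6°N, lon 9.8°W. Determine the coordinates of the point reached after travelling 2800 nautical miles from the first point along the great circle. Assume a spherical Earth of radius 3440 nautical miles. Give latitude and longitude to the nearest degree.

Convert each endpoint to a unit vector on the sphere (x = cos φ cos λ, y = cos φ sin λ, z = sin φ).
The central angle between the endpoints is δ = arccos(p₁·p₂) ≈ 1.040 rad (59.6°). The total great-circle distance is δ·R ≈ 1.040 × 3440 ≈ 3576 nmi, so the target fraction is f = 2800/3576 ≈ 0.783.
Interpolate at f ≈ 0.783 with slerp weights a = sin((1−f)δ)/sin δ ≈ 0.259, b = sin(fδ)/sin δ ≈ 0.843.
p = a·p₁ + b·p₂ ≈ (0.346, -0.155, 0.925); φ = arcsin(p_z) ≈ 67.73°, λ = atan2(p_y, p_x) ≈ -24.17°.

≈ lat 68°N, lon 24°W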